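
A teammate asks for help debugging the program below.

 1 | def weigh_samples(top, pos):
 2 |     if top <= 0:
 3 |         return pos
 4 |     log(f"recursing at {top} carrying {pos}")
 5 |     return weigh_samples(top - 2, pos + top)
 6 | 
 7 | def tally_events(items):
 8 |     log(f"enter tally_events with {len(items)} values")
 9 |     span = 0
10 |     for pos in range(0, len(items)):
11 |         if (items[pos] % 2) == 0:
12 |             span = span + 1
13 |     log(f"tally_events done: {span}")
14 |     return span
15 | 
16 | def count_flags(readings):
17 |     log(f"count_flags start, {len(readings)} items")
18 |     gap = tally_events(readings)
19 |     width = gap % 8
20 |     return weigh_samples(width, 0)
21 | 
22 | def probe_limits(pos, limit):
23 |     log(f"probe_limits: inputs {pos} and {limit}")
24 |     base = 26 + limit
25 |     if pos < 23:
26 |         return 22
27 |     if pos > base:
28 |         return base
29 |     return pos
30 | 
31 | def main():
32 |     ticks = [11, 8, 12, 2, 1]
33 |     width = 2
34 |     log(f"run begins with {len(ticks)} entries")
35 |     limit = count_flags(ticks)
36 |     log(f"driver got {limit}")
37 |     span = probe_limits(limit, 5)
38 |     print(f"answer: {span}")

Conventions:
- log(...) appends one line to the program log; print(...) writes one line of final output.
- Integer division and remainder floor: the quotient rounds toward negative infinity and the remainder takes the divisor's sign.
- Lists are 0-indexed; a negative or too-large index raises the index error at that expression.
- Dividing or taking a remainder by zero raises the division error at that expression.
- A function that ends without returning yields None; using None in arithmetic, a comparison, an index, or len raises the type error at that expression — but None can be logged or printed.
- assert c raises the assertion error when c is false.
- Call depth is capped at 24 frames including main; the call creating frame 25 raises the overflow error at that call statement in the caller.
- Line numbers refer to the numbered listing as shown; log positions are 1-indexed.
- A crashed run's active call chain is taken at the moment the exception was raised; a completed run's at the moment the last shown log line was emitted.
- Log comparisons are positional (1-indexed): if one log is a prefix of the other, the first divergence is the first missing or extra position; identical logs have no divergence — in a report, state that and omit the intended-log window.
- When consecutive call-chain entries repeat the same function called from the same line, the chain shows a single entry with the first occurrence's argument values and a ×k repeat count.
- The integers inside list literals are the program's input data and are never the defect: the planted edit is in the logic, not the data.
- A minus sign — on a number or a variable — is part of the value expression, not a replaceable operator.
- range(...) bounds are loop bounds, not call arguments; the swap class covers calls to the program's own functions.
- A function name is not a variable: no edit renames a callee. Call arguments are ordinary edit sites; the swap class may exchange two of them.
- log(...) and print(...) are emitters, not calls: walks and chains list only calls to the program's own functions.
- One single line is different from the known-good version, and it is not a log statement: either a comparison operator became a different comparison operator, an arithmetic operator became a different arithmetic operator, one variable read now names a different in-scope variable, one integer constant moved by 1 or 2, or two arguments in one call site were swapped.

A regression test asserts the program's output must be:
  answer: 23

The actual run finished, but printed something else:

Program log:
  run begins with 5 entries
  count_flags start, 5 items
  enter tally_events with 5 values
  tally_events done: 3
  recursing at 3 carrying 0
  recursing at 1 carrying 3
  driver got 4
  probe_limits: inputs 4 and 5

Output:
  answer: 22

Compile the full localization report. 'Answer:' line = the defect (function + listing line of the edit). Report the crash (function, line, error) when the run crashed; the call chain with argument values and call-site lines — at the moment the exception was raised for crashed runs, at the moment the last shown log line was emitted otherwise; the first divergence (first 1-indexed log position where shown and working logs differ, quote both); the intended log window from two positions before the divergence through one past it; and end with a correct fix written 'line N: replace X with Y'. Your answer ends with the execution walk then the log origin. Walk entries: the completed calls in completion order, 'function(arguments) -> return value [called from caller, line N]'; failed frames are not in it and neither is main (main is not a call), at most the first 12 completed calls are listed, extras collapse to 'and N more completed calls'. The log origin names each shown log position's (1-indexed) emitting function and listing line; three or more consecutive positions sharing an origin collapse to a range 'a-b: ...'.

Answer: the defect is in probe_limits at line 26.
Key observation: Every logged value matches the working version; the printed result is what differs.
Call chain: main -> probe_limits(4, 5) (called at line 37).
First divergence: there is none — every log position agrees.
Execution walk:
  tally_events([11, 8, 12, 2, 1]) -> 3  [called from count_flags, line 18]
  weigh_samples(-1, 4) -> 4  [called from weigh_samples, line 5]
  weigh_samples(1, 3) -> 4  [called from weigh_samples, line 5]
  weigh_samples(3, 0) -> 4  [called from count_flags, line 20]
  count_flags([11, 8, 12, 2, 1]) -> 4  [called from main, line 35]
  probe_limits(4, 5) -> 22  [called from main, line 37]
Log origin:
  1: from main, line 34
  2: from count_flags, line 17
  3: from tally_events, line 8
  4: from tally_events, line 13
  5: from weigh_samples, line 4
  6: from weigh_samples, line 4
  7: from main, line 36
  8: from probe_limits, line 23
A correct fix: line 26: replace `22` with `23`.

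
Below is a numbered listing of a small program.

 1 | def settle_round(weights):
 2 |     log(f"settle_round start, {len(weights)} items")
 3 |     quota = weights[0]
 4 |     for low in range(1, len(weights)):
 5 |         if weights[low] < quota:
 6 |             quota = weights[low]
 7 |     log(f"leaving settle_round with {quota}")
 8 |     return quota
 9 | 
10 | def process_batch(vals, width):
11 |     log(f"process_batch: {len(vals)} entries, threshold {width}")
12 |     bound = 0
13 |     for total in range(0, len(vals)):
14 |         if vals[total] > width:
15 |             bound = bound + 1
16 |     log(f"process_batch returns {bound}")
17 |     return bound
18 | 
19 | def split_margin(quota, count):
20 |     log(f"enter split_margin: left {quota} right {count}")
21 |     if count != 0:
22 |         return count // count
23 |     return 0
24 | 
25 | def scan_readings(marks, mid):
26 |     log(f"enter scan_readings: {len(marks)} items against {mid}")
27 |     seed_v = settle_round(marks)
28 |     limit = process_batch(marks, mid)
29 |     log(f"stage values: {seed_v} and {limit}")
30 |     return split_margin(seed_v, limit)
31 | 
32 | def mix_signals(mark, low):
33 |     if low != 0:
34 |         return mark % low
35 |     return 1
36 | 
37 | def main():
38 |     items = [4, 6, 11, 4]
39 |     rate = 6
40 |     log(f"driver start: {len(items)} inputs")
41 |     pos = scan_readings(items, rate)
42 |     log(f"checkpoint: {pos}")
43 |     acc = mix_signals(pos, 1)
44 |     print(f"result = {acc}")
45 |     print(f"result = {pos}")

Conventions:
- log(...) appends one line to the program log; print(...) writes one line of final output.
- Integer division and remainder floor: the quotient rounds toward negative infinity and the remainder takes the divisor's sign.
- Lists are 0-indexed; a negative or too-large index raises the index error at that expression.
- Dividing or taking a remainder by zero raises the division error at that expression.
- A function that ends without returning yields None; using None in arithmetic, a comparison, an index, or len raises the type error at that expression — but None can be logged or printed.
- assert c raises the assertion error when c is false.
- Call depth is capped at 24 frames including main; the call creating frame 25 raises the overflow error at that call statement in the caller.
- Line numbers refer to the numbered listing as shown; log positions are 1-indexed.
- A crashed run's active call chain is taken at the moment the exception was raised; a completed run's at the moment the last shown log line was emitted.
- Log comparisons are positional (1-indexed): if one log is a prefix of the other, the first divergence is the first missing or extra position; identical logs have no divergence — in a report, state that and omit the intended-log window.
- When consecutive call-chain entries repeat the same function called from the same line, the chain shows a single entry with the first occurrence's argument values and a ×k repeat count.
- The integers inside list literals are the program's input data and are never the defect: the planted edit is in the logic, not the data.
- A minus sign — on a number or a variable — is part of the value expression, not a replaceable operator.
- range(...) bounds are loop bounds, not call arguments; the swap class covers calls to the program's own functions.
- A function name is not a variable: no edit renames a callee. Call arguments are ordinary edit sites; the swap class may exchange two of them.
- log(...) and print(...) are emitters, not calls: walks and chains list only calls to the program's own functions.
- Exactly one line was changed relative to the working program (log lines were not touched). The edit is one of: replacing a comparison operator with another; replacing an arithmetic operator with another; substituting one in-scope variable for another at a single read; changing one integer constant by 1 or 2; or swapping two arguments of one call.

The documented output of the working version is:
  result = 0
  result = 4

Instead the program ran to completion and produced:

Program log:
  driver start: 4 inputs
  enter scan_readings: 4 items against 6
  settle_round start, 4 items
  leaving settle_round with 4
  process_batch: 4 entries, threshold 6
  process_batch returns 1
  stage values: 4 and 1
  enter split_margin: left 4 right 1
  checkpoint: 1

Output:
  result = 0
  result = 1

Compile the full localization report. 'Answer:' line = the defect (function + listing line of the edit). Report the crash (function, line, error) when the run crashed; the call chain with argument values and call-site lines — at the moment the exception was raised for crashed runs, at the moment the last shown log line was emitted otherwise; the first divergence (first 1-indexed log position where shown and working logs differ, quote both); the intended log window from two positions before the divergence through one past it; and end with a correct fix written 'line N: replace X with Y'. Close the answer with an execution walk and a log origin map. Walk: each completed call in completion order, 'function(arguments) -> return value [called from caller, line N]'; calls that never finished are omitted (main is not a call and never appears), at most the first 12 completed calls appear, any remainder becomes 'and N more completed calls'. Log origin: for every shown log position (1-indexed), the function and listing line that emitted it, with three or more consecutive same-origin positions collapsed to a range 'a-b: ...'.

Answer: the defect is in split_margin at line 22.
Key fact: Position 9 is the first bad log line: 'checkpoint: 1' should read 'checkpoint: 4'.
Call chain: main.
First divergence: position 9; shown 'checkpoint: 1' vs intended 'checkpoint: 4'.
Intended log window:
  7: stage values: 4 and 1
  8: enter split_margin: left 4 right 1
  9: checkpoint: 4
Execution walk:
  settle_round([4, 6, 11, 4]) -> 4  [called from scan_readings, line 27]
  process_batch([4, 6, 11, 4], 6) -> 1  [called from scan_readings, line 28]
  split_margin(4, 1) -> 1  [called from scan_readings, line 30]
  scan_readings([4, 6, 11, 4], 6) -> 1  [called from main, line 41]
  mix_signals(1, 1) -> 0  [called from main, line 43]
Log origins:
  1: logged in main at line 40
  2: logged in scan_readings at line 26
  3: logged in settle_round at line 2
  4: logged in settle_round at line 7
  5: logged in process_batch at line 11
  6: logged in process_batch at line 16
  7: logged in scan_readings at line 29
  8: logged in split_margin at line 20
  9: logged in main at line 42
A correct fix: line 22: replace `count // count` with `quota // count`.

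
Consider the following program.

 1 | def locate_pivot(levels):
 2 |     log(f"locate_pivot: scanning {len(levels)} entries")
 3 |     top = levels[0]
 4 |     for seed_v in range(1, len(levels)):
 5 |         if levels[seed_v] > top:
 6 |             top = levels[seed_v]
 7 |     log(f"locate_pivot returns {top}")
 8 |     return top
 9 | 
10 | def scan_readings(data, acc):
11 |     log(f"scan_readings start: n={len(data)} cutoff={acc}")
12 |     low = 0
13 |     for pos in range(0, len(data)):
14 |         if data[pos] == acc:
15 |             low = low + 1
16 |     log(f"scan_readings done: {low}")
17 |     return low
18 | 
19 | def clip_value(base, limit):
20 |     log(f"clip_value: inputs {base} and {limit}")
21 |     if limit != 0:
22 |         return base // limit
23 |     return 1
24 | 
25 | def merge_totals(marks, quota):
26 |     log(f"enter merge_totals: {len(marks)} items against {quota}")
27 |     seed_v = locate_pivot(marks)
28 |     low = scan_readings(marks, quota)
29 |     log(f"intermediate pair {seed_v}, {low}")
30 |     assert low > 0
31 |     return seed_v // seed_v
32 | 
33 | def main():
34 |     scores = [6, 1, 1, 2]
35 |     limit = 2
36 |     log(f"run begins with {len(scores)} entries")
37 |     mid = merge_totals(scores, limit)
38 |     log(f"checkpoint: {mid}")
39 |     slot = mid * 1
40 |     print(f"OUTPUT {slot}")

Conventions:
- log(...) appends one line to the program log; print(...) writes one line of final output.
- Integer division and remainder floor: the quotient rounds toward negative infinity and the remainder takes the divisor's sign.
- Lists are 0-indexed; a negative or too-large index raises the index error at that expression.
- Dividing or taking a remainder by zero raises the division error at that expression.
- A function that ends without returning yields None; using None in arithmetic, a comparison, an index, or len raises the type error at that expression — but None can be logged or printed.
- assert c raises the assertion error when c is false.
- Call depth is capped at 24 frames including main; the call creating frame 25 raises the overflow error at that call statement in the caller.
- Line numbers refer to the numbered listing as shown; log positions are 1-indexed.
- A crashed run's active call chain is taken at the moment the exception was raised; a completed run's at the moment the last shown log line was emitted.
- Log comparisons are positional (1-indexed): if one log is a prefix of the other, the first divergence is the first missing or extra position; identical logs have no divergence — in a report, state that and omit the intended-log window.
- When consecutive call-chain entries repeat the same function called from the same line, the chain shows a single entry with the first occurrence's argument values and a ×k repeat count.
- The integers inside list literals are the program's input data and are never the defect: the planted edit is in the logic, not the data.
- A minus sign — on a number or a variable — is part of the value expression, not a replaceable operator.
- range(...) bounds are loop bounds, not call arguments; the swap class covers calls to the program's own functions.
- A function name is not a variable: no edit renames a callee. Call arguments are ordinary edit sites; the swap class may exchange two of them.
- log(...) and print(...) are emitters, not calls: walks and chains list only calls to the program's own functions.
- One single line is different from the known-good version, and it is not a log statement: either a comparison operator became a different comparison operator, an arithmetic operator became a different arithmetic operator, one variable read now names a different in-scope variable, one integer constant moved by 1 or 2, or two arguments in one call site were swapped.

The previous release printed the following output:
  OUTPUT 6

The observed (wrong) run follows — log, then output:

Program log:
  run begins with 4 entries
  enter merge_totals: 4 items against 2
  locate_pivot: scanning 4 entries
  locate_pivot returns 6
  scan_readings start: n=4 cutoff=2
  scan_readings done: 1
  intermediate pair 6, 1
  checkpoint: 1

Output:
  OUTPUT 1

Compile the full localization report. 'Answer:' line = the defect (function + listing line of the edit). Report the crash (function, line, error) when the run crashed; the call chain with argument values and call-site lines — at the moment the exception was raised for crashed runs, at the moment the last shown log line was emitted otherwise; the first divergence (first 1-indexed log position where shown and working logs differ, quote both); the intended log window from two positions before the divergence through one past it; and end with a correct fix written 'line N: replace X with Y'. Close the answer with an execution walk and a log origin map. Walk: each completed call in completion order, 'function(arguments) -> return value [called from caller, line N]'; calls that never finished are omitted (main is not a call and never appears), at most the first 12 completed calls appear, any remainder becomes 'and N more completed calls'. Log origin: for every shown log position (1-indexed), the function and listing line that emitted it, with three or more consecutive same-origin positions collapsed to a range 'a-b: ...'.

Answer: the defect is in merge_totals at line 31.
Key observation: Everything matches until log position 8, which reads 'checkpoint: 1' in place of 'checkpoint: 6'.
Call chain: main.
First divergence: position 8 — shown 'checkpoint: 1', intended 'checkpoint: 6'.
Intended log window:
  6: scan_readings done: 1
  7: intermediate pair 6, 1
  8: checkpoint: 6
Execution walk:
  locate_pivot([6, 1, 1, 2]) -> 6  [called from merge_totals, line 27]
  scan_readings([6, 1, 1, 2], 2) -> 1  [called from merge_totals, line 28]
  merge_totals([6, 1, 1, 2], 2) -> 1  [called from main, line 37]
Log origins:
  1: logged in main at line 36
  2: logged in merge_totals at line 26
  3: logged in locate_pivot at line 2
  4: logged in locate_pivot at line 7
  5: logged in scan_readings at line 11
  6: logged in scan_readings at line 16
  7: logged in merge_totals at line 29
  8: logged in main at line 38
A correct fix: line 31: replace `seed_v // seed_v` with `seed_v // low`.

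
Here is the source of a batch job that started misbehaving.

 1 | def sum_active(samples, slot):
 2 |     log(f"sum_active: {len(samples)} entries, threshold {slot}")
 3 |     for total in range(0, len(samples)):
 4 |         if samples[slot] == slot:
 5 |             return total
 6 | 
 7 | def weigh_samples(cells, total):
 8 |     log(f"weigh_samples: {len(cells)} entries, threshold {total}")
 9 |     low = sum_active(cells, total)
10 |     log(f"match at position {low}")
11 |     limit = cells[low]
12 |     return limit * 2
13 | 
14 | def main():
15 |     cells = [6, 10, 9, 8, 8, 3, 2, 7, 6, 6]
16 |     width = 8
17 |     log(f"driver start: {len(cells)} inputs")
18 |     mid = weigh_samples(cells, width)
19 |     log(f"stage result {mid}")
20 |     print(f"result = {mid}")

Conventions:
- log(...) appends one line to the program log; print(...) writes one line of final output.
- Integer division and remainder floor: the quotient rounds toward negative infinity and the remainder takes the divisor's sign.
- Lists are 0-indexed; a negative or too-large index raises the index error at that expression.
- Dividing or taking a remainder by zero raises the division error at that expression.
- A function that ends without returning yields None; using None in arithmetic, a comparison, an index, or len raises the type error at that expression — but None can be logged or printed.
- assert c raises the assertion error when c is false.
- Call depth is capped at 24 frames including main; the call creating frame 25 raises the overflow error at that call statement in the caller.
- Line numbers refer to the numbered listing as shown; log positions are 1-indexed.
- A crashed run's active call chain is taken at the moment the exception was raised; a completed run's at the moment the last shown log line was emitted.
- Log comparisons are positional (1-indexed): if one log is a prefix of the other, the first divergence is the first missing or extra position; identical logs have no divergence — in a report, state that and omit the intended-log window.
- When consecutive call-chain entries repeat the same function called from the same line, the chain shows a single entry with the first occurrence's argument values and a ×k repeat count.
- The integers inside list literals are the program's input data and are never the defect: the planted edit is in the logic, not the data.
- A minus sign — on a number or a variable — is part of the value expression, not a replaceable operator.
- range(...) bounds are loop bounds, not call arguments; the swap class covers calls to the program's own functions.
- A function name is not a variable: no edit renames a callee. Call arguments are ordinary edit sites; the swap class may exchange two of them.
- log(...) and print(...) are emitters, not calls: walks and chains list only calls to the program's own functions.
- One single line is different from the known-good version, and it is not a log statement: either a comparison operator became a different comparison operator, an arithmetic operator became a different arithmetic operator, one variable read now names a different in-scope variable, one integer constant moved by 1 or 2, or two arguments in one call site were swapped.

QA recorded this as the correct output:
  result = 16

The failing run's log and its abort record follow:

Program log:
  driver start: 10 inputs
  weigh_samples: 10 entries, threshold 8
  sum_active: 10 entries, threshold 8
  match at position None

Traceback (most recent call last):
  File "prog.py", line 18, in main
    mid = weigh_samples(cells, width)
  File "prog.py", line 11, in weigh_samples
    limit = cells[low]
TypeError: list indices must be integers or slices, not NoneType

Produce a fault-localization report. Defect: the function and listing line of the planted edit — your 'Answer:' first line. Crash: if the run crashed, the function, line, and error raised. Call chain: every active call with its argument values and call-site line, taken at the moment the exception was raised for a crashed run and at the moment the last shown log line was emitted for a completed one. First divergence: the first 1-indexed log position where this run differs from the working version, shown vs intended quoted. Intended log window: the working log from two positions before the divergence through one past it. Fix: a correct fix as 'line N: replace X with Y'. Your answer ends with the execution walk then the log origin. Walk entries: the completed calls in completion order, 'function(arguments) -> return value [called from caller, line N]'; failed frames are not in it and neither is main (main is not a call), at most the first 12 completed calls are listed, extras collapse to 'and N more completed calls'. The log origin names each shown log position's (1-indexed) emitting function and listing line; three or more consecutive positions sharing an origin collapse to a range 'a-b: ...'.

Answer: the defect is in sum_active at line 4.
Key observation: At log position 4 the runs split — shown 'match at position None', but the working version logs 'match at position 3'.
Crash: weigh_samples, line 11, TypeError.
Call chain: main -> weigh_samples([6, 10, 9, 8, 8, 3, 2, 7, 6, 6], 8) (called at line 18).
First divergence: at position 4 the run shows 'match at position None' where the working version logs 'match at position 3'.
Intended log window:
  2: weigh_samples: 10 entries, threshold 8
  3: sum_active: 10 entries, threshold 8
  4: match at position 3
  5: stage result 16
Execution walk:
  sum_active([6, 10, 9, 8, 8, 3, 2, 7, 6, 6], 8) -> None  [called from weigh_samples, line 9]
Log origin:
  1 — main, line 17
  2 — weigh_samples, line 8
  3 — sum_active, line 2
  4 — weigh_samples, line 10
A correct fix: line 4: replace `samples[slot]` with `samples[total]`.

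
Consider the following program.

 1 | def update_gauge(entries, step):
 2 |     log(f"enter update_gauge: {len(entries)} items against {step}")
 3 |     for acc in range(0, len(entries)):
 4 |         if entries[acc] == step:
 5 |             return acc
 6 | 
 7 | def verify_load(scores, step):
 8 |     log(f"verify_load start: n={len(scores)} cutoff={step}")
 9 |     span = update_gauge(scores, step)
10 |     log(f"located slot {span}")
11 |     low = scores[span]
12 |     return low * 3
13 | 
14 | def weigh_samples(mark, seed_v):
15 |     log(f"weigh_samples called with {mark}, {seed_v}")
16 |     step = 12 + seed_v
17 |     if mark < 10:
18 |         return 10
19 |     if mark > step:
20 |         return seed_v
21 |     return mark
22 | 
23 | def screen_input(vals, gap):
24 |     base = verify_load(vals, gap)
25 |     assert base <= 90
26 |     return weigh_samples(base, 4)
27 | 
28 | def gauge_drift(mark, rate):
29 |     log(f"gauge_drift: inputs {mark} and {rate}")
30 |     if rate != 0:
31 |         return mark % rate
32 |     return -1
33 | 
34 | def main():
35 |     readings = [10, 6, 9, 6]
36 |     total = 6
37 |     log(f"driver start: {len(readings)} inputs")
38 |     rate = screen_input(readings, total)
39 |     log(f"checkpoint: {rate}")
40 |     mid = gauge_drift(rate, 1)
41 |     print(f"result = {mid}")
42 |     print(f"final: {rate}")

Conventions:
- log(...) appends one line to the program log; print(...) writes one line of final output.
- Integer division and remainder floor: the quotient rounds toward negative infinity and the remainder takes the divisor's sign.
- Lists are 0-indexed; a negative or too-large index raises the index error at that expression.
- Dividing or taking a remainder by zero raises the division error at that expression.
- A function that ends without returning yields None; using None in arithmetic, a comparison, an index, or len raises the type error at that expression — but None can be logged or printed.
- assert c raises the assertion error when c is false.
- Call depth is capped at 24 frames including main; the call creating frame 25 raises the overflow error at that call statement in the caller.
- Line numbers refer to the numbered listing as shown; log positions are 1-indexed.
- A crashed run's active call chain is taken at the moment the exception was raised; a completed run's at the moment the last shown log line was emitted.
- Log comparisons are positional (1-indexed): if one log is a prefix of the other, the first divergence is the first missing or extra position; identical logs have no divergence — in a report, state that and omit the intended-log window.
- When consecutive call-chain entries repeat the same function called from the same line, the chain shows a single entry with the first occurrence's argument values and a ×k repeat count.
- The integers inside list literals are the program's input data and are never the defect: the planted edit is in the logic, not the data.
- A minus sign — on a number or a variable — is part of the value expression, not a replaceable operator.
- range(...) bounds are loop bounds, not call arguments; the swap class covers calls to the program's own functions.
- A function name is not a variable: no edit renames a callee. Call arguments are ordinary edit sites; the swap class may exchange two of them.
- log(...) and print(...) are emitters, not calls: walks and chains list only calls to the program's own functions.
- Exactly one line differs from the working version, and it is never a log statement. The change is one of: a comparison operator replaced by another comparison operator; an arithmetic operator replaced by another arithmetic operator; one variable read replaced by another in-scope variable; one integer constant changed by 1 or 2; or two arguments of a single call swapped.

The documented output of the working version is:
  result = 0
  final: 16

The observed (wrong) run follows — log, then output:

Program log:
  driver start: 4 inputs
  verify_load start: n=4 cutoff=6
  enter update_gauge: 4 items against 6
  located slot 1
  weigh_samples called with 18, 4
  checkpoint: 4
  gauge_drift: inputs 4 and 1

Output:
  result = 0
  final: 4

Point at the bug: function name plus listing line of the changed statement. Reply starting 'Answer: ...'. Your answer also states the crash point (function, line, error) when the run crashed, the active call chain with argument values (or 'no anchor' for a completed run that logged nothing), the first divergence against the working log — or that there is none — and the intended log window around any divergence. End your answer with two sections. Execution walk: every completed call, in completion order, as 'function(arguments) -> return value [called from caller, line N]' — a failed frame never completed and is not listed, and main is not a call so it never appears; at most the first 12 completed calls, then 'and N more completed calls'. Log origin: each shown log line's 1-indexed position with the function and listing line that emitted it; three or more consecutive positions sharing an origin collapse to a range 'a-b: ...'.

Answer: the defect is in weigh_samples at line 20.
Key fact: At log position 6 the runs split — shown 'checkpoint: 4', but the working version logs 'checkpoint: 16'.
Call chain: main -> gauge_drift(4, 1) (called at line 40).
First divergence: at position 6 the run shows 'checkpoint: 4' where the working version logs 'checkpoint: 16'.
Intended log window:
  4: located slot 1
  5: weigh_samples called with 18, 4
  6: checkpoint: 16
  7: gauge_drift: inputs 16 and 1
Execution walk:
  update_gauge([10, 6, 9, 6], 6) -> 1  [called from verify_load, line 9]
  verify_load([10, 6, 9, 6], 6) -> 18  [called from screen_input, line 24]
  weigh_samples(18, 4) -> 4  [called from screen_input, line 26]
  screen_input([10, 6, 9, 6], 6) -> 4  [called from main, line 38]
  gauge_drift(4, 1) -> 0  [called from main, line 40]
Log origin:
  1: logged in main at line 37
  2: logged in verify_load at line 8
  3: logged in update_gauge at line 2
  4: logged in verify_load at line 10
  5: logged in weigh_samples at line 15
  6: logged in main at line 39
  7: logged in gauge_drift at line 29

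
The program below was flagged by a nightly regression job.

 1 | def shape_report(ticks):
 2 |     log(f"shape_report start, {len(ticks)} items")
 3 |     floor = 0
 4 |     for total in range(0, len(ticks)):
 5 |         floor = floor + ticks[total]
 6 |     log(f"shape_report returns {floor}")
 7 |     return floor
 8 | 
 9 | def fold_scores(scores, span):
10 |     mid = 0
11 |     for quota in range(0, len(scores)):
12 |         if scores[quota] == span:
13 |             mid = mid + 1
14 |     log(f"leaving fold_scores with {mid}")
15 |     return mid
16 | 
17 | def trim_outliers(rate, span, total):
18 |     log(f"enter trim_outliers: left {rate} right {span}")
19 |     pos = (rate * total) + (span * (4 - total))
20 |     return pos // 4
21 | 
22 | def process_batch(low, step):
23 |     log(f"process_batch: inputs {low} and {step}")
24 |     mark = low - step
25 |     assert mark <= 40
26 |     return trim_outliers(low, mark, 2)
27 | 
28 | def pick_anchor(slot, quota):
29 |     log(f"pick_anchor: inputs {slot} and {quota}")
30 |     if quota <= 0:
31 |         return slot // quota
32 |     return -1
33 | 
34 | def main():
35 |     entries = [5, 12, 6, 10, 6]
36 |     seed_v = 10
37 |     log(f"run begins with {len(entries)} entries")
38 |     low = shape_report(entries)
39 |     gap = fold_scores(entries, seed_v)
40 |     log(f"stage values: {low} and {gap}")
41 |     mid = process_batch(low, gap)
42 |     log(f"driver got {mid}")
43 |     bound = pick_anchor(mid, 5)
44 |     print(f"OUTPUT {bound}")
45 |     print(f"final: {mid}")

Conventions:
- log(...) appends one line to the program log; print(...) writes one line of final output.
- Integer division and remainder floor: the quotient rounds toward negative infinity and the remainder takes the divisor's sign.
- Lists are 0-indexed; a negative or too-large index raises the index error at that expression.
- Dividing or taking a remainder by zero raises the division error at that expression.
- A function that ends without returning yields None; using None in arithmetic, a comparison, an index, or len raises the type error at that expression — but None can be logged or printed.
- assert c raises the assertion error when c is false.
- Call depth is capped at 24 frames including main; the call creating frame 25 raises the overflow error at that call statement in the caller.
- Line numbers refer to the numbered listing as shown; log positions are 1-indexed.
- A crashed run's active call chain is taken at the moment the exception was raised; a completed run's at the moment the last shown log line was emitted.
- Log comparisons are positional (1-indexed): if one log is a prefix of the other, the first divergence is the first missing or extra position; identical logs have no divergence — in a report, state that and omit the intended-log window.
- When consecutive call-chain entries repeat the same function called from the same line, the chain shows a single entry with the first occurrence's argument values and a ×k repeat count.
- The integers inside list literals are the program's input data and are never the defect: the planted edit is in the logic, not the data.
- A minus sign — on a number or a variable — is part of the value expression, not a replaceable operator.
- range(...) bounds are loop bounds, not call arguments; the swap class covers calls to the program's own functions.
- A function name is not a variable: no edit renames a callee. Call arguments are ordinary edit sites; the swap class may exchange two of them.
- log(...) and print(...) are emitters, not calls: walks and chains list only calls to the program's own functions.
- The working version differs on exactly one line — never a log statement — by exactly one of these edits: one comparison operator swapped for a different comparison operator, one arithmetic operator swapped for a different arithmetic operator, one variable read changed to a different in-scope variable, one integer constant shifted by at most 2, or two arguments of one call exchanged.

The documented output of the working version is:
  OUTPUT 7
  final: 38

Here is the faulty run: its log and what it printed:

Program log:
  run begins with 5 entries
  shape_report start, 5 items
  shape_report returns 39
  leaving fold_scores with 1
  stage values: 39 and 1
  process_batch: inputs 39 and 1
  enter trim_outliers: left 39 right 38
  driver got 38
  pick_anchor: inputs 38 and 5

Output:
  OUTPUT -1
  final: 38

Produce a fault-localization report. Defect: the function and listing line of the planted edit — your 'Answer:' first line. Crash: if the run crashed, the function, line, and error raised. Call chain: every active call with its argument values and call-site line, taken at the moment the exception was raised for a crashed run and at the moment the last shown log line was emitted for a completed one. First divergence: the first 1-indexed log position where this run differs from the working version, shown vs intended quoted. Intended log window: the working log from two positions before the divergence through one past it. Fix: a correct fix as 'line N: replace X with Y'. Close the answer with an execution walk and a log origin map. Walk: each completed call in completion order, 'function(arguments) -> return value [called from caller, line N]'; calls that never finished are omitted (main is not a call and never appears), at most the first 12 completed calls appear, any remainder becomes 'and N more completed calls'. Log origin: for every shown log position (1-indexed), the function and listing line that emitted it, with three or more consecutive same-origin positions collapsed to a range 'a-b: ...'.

Answer: the defect is in pick_anchor at line 30.
Core observation: The logs agree in full; only the final output differs.
Call chain: main -> pick_anchor(38, 5) (called at line 43).
First divergence: there is none — every log position agrees.
Execution walk:
  shape_report([5, 12, 6, 10, 6]) -> 39  [called from main, line 38]
  fold_scores([5, 12, 6, 10, 6], 10) -> 1  [called from main, line 39]
  trim_outliers(39, 38, 2) -> 38  [called from process_batch, line 26]
  process_batch(39, 1) -> 38  [called from main, line 41]
  pick_anchor(38, 5) -> -1  [called from main, line 43]
Log origins:
  1: emitted by main (line 37)
  2: emitted by shape_report (line 2)
  3: emitted by shape_report (line 6)
  4: emitted by fold_scores (line 14)
  5: emitted by main (line 40)
  6: emitted by process_batch (line 23)
  7: emitted by trim_outliers (line 18)
  8: emitted by main (line 42)
  9: emitted by pick_anchor (line 29)
A correct fix: line 30: replace `<=` with `!=`.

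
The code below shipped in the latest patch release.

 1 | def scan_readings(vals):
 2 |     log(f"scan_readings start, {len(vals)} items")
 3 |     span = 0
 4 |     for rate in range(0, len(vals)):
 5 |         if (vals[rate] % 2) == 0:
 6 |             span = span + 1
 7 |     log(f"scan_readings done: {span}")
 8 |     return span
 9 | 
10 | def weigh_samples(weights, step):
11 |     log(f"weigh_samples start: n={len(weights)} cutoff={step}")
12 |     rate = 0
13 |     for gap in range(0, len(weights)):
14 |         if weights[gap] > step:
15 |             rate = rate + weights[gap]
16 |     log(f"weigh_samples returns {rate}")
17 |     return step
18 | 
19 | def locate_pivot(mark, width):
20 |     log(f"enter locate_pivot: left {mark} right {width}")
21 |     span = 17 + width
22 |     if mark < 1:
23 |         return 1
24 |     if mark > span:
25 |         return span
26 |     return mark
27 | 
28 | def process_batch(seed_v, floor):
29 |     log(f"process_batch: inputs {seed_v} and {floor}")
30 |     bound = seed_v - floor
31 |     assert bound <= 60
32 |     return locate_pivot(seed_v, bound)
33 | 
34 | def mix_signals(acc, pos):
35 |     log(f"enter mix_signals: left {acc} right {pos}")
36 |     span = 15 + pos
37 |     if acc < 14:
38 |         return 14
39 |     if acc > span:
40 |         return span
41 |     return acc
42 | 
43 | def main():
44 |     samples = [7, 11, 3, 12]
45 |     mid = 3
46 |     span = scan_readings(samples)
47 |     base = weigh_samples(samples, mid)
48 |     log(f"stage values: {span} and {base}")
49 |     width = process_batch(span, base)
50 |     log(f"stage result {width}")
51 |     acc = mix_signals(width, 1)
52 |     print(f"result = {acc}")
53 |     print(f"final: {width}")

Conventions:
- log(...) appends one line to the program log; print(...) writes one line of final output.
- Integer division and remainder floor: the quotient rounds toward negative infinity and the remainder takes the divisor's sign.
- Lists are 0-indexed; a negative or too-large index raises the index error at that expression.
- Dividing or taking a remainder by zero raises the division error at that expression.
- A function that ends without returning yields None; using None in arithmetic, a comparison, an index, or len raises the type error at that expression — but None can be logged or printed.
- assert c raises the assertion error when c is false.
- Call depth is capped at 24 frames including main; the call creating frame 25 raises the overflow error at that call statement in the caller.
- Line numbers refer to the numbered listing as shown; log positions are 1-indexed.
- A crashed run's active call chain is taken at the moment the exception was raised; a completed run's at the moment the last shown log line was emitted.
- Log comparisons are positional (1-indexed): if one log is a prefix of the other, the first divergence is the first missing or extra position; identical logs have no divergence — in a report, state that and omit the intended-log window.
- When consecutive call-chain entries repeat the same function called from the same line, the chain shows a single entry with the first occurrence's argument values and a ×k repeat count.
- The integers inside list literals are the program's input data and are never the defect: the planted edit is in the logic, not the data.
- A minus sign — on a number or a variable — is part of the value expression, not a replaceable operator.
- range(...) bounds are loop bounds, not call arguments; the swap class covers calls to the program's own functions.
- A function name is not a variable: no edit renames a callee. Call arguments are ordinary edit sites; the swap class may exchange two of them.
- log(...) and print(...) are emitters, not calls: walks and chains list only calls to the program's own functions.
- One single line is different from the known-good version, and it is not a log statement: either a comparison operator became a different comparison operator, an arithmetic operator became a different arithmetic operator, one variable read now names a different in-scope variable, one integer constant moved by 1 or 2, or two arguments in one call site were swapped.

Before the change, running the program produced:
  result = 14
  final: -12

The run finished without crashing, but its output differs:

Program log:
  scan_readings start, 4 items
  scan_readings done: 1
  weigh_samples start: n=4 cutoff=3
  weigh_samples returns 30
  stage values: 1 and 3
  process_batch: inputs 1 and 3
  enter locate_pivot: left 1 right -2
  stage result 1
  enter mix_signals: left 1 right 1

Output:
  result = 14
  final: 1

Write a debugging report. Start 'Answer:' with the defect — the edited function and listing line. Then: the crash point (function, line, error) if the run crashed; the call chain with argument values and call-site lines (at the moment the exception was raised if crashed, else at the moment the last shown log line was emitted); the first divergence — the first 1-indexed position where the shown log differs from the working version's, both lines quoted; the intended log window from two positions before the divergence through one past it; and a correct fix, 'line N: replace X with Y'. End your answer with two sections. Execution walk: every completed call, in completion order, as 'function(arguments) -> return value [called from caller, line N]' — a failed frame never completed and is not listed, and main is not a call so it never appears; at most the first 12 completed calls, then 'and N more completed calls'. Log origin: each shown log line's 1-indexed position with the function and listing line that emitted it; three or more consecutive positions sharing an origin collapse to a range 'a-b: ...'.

Answer: the defect is in weigh_samples at line 17.
Core observation: At log position 5 the runs split — shown 'stage values: 1 and 3', but the working version logs 'stage values: 1 and 30'.
Call chain: main -> mix_signals(1, 1) (called at line 51).
First divergence: position 5; shown 'stage values: 1 and 3' vs intended 'stage values: 1 and 30'.
Intended log window:
  3: weigh_samples start: n=4 cutoff=3
  4: weigh_samples returns 30
  5: stage values: 1 and 30
  6: process_batch: inputs 1 and 30
Execution walk:
  scan_readings([7, 11, 3, 12]) -> 1  [called from main, line 46]
  weigh_samples([7, 11, 3, 12], 3) -> 3  [called from main, line 47]
  locate_pivot(1, -2) -> 1  [called from process_batch, line 32]
  process_batch(1, 3) -> 1  [called from main, line 49]
  mix_signals(1, 1) -> 14  [called from main, line 51]
Origin of each log line:
  1: emitted by scan_readings (line 2)
  2: emitted by scan_readings (line 7)
  3: emitted by weigh_samples (line 11)
  4: emitted by weigh_samples (line 16)
  5: emitted by main (line 48)
  6: emitted by process_batch (line 29)
  7: emitted by locate_pivot (line 20)
  8: emitted by main (line 50)
  9: emitted by mix_signals (line 35)
A correct fix: line 17: replace `step` with `rate`.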